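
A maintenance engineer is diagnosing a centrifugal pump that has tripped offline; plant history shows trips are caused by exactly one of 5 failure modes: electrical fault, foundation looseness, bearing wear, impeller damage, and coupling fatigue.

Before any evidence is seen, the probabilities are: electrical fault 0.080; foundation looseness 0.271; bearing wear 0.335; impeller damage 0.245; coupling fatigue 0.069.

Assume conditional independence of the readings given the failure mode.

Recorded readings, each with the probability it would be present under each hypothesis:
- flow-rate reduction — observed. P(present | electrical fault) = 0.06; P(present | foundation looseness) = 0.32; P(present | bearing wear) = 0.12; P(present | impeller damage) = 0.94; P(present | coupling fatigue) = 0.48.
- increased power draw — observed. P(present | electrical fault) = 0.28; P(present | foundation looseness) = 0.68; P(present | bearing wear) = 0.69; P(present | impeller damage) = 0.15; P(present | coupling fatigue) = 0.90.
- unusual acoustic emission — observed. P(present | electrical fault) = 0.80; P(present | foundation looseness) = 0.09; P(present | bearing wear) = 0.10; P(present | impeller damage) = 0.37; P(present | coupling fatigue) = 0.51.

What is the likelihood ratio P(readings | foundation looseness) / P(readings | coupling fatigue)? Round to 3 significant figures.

0.0889

The Bayes factor is the ratio of the joint likelihoods of the reading pattern under the two hypotheses.
  foundation looseness: 0.32 × 0.68 × 0.09 = 0.019584
  coupling fatigue: 0.48 × 0.90 × 0.51 = 0.22032
Bayes factor = 0.019584 / 0.22032 ≈ 0.0889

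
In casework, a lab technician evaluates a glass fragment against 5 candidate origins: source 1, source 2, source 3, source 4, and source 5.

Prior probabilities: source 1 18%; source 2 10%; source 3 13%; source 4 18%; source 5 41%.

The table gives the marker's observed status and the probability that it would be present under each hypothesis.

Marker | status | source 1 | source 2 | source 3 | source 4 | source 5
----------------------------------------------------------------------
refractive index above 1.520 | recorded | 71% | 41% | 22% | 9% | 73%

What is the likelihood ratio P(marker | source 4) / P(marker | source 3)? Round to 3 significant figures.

0.409

The Bayes factor is the ratio of the two likelihoods.
  source 4: 0.09
  source 3: 0.22
Bayes factor = 0.09 / 0.22 ≈ 0.409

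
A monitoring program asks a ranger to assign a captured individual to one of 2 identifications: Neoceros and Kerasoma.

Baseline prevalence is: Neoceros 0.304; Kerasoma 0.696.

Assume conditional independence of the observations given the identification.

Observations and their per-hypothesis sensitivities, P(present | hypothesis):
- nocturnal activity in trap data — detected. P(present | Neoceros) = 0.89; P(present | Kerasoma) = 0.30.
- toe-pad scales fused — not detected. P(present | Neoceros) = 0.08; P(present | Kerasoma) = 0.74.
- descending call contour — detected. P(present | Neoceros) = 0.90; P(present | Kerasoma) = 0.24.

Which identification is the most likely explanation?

By Bayes' rule with conditional independence, the unnormalized weight for each hypothesis is prior × ∏ likelihoods (using 1 − P(present | H) for each absent observation):
  Neoceros: 0.304 × 0.89 × (1 − 0.08) × 0.90 = 0.22402
  Kerasoma: 0.696 × 0.30 × (1 − 0.74) × 0.24 = 0.013029
Marginal likelihood of the evidence = 0.23705.
P(Neoceros | evidence) ≈ 0.22402 / 0.23705 ≈ 0.945
P(Kerasoma | evidence) ≈ 0.013029 / 0.23705 ≈ 0.055
The largest is 0.945, so Neoceros is most probable.

Neoceros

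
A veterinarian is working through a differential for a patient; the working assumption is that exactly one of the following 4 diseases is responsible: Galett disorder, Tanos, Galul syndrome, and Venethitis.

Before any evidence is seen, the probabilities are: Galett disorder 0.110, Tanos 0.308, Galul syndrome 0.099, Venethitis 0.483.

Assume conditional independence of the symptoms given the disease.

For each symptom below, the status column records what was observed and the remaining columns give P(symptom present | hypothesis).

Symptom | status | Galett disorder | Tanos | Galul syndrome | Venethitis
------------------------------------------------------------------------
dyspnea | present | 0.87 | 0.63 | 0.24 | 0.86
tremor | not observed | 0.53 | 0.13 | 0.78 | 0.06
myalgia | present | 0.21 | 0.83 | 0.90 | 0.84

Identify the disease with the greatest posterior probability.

For each hypothesis, the unnormalized posterior weight is prior × product of the symptom likelihoods (using 1 − P(present | H) for each absent symptom):
  Galett disorder: 0.110 × 0.87 × (1 − 0.53) × 0.21 = 0.0094456
  Tanos: 0.308 × 0.63 × (1 − 0.13) × 0.83 = 0.14012
  Galul syndrome: 0.099 × 0.24 × (1 − 0.78) × 0.90 = 0.0047045
  Venethitis: 0.483 × 0.86 × (1 − 0.06) × 0.84 = 0.32798
Normalizing constant Z = 0.0094456 + 0.14012 + 0.0047045 + 0.32798 = 0.48225.
P(Galett disorder | evidence) ≈ 0.0094456 / 0.48225 ≈ 0.020
P(Tanos | evidence) ≈ 0.14012 / 0.48225 ≈ 0.291
P(Galul syndrome | evidence) ≈ 0.0047045 / 0.48225 ≈ 0.010
P(Venethitis | evidence) ≈ 0.32798 / 0.48225 ≈ 0.680
The largest is 0.680, so Venethitis is most probable.

Venethitis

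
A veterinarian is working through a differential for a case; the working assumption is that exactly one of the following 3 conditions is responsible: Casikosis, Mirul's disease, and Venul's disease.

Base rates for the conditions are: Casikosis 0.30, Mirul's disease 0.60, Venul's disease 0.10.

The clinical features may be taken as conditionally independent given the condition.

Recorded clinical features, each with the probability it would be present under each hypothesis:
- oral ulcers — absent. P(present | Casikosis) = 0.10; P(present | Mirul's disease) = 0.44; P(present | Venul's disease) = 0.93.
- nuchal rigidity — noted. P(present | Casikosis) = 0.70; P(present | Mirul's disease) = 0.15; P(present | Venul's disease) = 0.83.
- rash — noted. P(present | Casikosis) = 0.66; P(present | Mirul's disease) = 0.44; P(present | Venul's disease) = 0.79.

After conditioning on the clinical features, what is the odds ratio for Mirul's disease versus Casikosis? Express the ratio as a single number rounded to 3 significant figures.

0.178

The normalizing constant cancels in an odds ratio, so compute prior × likelihood for the two hypotheses only (using 1 − P(present | H) for each absent clinical feature):
  Mirul's disease: 0.60 × (1 − 0.44) × 0.15 × 0.44 = 0.022176
  Casikosis: 0.30 × (1 − 0.10) × 0.70 × 0.66 = 0.12474
Odds(Mirul's disease : Casikosis) = 0.022176 / 0.12474 ≈ 0.178.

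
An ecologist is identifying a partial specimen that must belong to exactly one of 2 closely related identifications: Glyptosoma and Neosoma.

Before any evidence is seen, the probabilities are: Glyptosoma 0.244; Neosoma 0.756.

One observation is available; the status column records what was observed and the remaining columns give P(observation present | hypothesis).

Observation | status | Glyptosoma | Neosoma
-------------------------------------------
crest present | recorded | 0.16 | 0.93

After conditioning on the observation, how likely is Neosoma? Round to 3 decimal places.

For each hypothesis, the unnormalized posterior weight is prior × likelihood:
  Glyptosoma: 0.244 × 0.16 = 0.03904
  Neosoma: 0.756 × 0.93 = 0.70308
Normalizing constant Z = 0.03904 + 0.70308 = 0.74212.
P(Neosoma | evidence) = 0.70308 / 0.74212 ≈ 0.947.

0.947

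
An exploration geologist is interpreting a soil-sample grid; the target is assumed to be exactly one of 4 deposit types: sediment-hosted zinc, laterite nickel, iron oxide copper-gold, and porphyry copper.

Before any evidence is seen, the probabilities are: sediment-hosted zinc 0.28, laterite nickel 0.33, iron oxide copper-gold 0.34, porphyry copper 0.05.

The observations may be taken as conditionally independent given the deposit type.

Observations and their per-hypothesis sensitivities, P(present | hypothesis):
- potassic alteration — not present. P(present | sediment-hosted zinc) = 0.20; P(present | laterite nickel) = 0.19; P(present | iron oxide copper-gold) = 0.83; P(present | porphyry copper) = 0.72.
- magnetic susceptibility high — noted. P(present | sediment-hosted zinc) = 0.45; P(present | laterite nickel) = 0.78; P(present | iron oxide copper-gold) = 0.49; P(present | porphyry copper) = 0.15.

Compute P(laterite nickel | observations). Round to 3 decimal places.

Multiply each prior by the joint likelihood of the evidence pattern (using 1 − P(present | H) for each absent observation):
  sediment-hosted zinc: 0.28 × (1 − 0.20) × 0.45 = 0.1008
  laterite nickel: 0.33 × (1 − 0.19) × 0.78 = 0.20849
  iron oxide copper-gold: 0.34 × (1 − 0.83) × 0.49 = 0.028322
  porphyry copper: 0.05 × (1 − 0.72) × 0.15 = 0.0021
Marginal likelihood of the evidence = 0.33972.
P(laterite nickel | evidence) = 0.20849 / 0.33972 ≈ 0.614.

0.614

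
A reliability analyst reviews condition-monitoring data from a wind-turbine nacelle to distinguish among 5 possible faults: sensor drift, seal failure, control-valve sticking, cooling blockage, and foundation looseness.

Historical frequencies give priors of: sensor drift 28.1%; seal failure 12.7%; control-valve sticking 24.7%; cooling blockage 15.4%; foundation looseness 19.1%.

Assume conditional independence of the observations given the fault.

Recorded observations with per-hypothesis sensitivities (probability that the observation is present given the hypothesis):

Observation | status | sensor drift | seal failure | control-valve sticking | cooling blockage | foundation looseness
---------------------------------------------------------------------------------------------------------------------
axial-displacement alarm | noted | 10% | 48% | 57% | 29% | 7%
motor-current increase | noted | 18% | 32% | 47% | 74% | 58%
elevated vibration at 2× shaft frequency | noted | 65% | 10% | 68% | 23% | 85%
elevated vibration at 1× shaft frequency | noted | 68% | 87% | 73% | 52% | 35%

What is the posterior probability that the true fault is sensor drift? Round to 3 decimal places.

0.052

For each hypothesis, the unnormalized posterior weight is prior × product of the observation likelihoods:
  sensor drift: 0.281 × 0.10 × 0.18 × 0.65 × 0.68 = 0.0022356
  seal failure: 0.127 × 0.48 × 0.32 × 0.10 × 0.87 = 0.0016971
  control-valve sticking: 0.247 × 0.57 × 0.47 × 0.68 × 0.73 = 0.032847
  cooling blockage: 0.154 × 0.29 × 0.74 × 0.23 × 0.52 = 0.0039526
  foundation looseness: 0.191 × 0.07 × 0.58 × 0.85 × 0.35 = 0.002307
The unnormalized weights sum to 0.04304.
P(sensor drift | evidence) = 0.0022356 / 0.04304 ≈ 0.052.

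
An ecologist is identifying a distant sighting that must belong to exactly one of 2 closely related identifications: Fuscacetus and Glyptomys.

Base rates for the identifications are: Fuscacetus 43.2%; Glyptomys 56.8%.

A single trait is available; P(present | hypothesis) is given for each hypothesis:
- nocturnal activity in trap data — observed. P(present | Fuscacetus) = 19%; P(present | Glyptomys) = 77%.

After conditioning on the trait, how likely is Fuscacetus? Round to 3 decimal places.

Multiply each prior by the likelihood of the trait:
  Fuscacetus: 0.432 × 0.19 = 0.08208
  Glyptomys: 0.568 × 0.77 = 0.43736
The unnormalized weights sum to 0.51944.
P(Fuscacetus | evidence) = 0.08208 / 0.51944 ≈ 0.158.

0.158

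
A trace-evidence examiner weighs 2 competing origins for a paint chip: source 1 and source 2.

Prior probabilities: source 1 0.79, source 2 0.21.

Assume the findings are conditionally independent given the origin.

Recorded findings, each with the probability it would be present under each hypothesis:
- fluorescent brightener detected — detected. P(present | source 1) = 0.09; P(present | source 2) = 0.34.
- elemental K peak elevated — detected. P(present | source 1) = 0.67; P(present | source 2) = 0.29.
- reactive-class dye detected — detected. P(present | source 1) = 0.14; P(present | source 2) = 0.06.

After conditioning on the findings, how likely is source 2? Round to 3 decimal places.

0.157

For each hypothesis, the unnormalized posterior weight is prior × product of the finding likelihoods:
  source 1: 0.79 × 0.09 × 0.67 × 0.14 = 0.0066692
  source 2: 0.21 × 0.34 × 0.29 × 0.06 = 0.0012424
Normalizing constant Z = 0.0066692 + 0.0012424 = 0.0079115.
P(source 2 | evidence) = 0.0012424 / 0.0079115 ≈ 0.157.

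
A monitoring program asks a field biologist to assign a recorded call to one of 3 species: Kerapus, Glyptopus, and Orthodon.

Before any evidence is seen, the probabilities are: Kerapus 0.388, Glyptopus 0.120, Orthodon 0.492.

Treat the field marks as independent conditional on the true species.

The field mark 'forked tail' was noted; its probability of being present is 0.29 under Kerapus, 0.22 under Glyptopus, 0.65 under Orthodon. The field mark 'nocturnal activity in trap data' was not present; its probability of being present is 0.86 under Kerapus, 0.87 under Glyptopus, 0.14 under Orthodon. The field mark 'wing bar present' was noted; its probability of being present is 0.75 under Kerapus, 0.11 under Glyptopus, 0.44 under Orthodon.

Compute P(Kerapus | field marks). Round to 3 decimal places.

0.089

For each hypothesis, the unnormalized posterior weight is prior × product of the field mark likelihoods (using 1 − P(present | H) for each absent field mark):
  Kerapus: 0.388 × 0.29 × (1 − 0.86) × 0.75 = 0.011815
  Glyptopus: 0.120 × 0.22 × (1 − 0.87) × 0.11 = 0.00037752
  Orthodon: 0.492 × 0.65 × (1 − 0.14) × 0.44 = 0.12101
The unnormalized weights sum to 0.1332.
P(Kerapus | evidence) = 0.011815 / 0.1332 ≈ 0.089.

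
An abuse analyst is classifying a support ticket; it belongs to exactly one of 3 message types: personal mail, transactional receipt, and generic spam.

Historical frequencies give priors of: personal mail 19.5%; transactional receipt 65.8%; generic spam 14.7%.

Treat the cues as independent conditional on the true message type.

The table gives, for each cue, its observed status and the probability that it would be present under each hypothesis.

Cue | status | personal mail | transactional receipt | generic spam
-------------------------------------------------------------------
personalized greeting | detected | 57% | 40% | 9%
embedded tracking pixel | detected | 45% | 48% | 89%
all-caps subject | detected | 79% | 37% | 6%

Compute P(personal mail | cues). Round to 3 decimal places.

0.454

By Bayes' rule with conditional independence, the unnormalized weight for each hypothesis is prior × ∏ likelihoods:
  personal mail: 0.195 × 0.57 × 0.45 × 0.79 = 0.039514
  transactional receipt: 0.658 × 0.40 × 0.48 × 0.37 = 0.046744
  generic spam: 0.147 × 0.09 × 0.89 × 0.06 = 0.00070648
Normalizing constant Z = 0.039514 + 0.046744 + 0.00070648 = 0.086965.
P(personal mail | evidence) = 0.039514 / 0.086965 ≈ 0.454.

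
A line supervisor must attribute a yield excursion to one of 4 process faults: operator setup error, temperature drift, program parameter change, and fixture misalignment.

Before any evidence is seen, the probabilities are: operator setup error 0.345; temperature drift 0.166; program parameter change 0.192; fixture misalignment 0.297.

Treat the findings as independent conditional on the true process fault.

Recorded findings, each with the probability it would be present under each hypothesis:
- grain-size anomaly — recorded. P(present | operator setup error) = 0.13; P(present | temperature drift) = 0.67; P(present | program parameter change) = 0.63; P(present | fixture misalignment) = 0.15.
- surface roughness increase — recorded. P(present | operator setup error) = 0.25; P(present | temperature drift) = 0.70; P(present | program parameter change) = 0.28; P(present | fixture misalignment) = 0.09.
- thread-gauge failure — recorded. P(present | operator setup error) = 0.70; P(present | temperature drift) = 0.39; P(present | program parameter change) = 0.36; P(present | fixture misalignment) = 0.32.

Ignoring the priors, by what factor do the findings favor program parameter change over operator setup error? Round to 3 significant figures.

Take the product of per-finding likelihoods under each hypothesis, then divide.
  program parameter change: 0.63 × 0.28 × 0.36 = 0.063504
  operator setup error: 0.13 × 0.25 × 0.70 = 0.02275
Bayes factor = 0.063504 / 0.02275 ≈ 2.79

2.79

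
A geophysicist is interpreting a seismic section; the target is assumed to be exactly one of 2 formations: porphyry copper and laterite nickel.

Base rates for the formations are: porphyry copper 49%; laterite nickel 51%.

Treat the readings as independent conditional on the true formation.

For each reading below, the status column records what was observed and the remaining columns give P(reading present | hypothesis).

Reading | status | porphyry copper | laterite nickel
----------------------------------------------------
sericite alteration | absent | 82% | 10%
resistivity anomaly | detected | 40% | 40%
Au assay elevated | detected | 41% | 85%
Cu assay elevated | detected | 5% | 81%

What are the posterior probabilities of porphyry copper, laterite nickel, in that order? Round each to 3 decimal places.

For each hypothesis, the unnormalized posterior weight is prior × product of the reading likelihoods (using 1 − P(present | H) for each absent reading):
  porphyry copper: 0.49 × (1 − 0.82) × 0.40 × 0.41 × 0.05 = 0.00072324
  laterite nickel: 0.51 × (1 − 0.10) × 0.40 × 0.85 × 0.81 = 0.12641
Normalizing constant Z = 0.00072324 + 0.12641 = 0.12713.
P(porphyry copper | evidence) = 0.00072324 / 0.12713 ≈ 0.006
P(laterite nickel | evidence) = 0.12641 / 0.12713 ≈ 0.994

0.006, 0.994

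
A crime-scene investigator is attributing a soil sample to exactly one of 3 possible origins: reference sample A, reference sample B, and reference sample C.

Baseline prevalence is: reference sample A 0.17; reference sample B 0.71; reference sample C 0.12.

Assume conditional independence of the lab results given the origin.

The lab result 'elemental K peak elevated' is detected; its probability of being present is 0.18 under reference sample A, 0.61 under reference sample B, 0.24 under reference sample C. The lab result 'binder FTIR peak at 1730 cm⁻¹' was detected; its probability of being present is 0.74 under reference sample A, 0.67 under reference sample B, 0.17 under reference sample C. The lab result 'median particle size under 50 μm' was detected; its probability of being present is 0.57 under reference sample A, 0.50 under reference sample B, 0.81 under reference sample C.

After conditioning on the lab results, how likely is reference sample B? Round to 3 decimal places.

Multiply each prior by the joint likelihood of the lab result pattern:
  reference sample A: 0.17 × 0.18 × 0.74 × 0.57 = 0.012907
  reference sample B: 0.71 × 0.61 × 0.67 × 0.50 = 0.14509
  reference sample C: 0.12 × 0.24 × 0.17 × 0.81 = 0.0039658
Normalizing constant Z = 0.012907 + 0.14509 + 0.0039658 = 0.16196.
P(reference sample B | evidence) = 0.14509 / 0.16196 ≈ 0.896.

0.896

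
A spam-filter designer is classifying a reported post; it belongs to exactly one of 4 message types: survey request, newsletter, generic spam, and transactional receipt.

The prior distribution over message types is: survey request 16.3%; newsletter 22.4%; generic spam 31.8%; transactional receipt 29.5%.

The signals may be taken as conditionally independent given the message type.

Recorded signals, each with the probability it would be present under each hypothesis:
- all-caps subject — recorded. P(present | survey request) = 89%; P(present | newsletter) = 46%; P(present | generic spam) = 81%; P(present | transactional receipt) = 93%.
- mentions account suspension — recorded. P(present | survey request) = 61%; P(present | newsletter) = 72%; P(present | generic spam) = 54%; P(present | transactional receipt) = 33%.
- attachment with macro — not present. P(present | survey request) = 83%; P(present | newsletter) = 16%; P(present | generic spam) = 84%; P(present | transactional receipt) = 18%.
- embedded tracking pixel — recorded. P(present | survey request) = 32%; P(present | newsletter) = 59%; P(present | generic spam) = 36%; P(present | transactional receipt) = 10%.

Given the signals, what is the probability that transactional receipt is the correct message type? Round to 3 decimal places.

0.130

By Bayes' rule with conditional independence, the unnormalized weight for each hypothesis is prior × ∏ likelihoods (using 1 − P(present | H) for each absent signal):
  survey request: 0.163 × 0.89 × 0.61 × (1 − 0.83) × 0.32 = 0.004814
  newsletter: 0.224 × 0.46 × 0.72 × (1 − 0.16) × 0.59 = 0.036768
  generic spam: 0.318 × 0.81 × 0.54 × (1 − 0.84) × 0.36 = 0.0080118
  transactional receipt: 0.295 × 0.93 × 0.33 × (1 − 0.18) × 0.10 = 0.0074239
The unnormalized weights sum to 0.057018.
P(transactional receipt | evidence) = 0.0074239 / 0.057018 ≈ 0.130.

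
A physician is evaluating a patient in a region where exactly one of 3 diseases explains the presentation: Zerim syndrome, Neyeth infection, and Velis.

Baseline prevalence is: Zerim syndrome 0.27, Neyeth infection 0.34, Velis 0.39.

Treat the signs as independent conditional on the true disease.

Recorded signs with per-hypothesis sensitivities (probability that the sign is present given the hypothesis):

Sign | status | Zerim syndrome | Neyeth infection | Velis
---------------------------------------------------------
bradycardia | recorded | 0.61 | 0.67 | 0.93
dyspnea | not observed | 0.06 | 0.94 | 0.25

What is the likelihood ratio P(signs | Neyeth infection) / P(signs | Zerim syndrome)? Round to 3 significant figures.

0.0701

The Bayes factor is the ratio of the joint likelihoods of the sign pattern under the two hypotheses (using 1 − P(present | H) for each absent sign).
  Neyeth infection: 0.67 × (1 − 0.94) = 0.0402
  Zerim syndrome: 0.61 × (1 − 0.06) = 0.5734
Bayes factor = 0.0402 / 0.5734 ≈ 0.0701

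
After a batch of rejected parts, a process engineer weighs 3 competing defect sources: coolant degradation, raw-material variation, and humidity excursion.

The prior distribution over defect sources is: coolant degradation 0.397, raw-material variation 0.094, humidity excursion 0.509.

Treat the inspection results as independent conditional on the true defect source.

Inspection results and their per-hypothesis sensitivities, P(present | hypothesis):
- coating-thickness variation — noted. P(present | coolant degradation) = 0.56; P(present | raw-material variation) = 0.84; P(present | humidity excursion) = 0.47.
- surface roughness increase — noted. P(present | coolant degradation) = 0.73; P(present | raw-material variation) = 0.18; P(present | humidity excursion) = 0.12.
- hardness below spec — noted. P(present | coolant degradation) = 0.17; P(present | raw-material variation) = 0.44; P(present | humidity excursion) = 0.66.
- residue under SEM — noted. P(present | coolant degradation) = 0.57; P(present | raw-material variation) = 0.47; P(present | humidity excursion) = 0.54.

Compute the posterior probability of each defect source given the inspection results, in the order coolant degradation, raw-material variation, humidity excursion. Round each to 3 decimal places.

0.544, 0.102, 0.354

Multiply each prior by the joint likelihood of the inspection result pattern:
  coolant degradation: 0.397 × 0.56 × 0.73 × 0.17 × 0.57 = 0.015726
  raw-material variation: 0.094 × 0.84 × 0.18 × 0.44 × 0.47 = 0.0029392
  humidity excursion: 0.509 × 0.47 × 0.12 × 0.66 × 0.54 = 0.010231
Marginal likelihood of the evidence = 0.028897.
P(coolant degradation | evidence) = 0.015726 / 0.028897 ≈ 0.544
P(raw-material variation | evidence) = 0.0029392 / 0.028897 ≈ 0.102
P(humidity excursion | evidence) = 0.010231 / 0.028897 ≈ 0.354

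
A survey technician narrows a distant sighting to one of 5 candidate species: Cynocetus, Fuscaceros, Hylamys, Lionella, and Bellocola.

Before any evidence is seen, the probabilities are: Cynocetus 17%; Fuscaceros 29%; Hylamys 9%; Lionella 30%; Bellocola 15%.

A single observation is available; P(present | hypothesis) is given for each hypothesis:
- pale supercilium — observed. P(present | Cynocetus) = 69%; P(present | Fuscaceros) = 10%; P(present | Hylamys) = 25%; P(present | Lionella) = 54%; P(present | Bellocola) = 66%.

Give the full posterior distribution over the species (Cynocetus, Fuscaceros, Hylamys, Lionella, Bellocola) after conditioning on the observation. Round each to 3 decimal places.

0.273, 0.067, 0.052, 0.377, 0.230

For each hypothesis, the unnormalized posterior weight is prior × likelihood:
  Cynocetus: 0.17 × 0.69 = 0.1173
  Fuscaceros: 0.29 × 0.10 = 0.029
  Hylamys: 0.09 × 0.25 = 0.0225
  Lionella: 0.30 × 0.54 = 0.162
  Bellocola: 0.15 × 0.66 = 0.099
Normalizing constant Z = 0.1173 + 0.029 + 0.0225 + 0.162 + 0.099 = 0.4298.
P(Cynocetus | evidence) = 0.1173 / 0.4298 ≈ 0.273
P(Fuscaceros | evidence) = 0.029 / 0.4298 ≈ 0.067
P(Hylamys | evidence) = 0.0225 / 0.4298 ≈ 0.052
P(Lionella | evidence) = 0.162 / 0.4298 ≈ 0.377
P(Bellocola | evidence) = 0.099 / 0.4298 ≈ 0.230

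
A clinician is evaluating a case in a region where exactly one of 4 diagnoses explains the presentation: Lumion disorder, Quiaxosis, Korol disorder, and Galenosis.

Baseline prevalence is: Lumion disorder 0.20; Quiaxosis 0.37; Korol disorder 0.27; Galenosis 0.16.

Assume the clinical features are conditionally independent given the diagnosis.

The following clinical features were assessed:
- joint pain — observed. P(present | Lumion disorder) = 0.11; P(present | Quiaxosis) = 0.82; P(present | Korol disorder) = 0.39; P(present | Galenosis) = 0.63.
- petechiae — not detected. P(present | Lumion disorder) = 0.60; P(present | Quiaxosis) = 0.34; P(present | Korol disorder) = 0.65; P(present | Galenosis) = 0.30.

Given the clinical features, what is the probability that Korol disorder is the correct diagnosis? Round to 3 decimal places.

For each hypothesis, the unnormalized posterior weight is prior × product of the clinical feature likelihoods (using 1 − P(present | H) for each absent clinical feature):
  Lumion disorder: 0.20 × 0.11 × (1 − 0.60) = 0.0088
  Quiaxosis: 0.37 × 0.82 × (1 − 0.34) = 0.20024
  Korol disorder: 0.27 × 0.39 × (1 − 0.65) = 0.036855
  Galenosis: 0.16 × 0.63 × (1 − 0.30) = 0.07056
Normalizing constant Z = 0.0088 + 0.20024 + 0.036855 + 0.07056 = 0.31646.
P(Korol disorder | evidence) = 0.036855 / 0.31646 ≈ 0.116.

0.116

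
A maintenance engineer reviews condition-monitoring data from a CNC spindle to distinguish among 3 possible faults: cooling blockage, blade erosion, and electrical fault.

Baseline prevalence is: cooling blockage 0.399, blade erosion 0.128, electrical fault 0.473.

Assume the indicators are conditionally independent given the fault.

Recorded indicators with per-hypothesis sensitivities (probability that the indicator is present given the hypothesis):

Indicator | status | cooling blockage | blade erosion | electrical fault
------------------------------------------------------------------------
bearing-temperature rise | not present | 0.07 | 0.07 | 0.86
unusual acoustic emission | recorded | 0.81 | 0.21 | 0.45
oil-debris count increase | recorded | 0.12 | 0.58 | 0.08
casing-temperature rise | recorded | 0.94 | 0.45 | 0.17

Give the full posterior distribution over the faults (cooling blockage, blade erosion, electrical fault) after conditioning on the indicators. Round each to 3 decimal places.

0.830, 0.160, 0.010

Multiply each prior by the joint likelihood of the indicator pattern (using 1 − P(present | H) for each absent indicator):
  cooling blockage: 0.399 × (1 − 0.07) × 0.81 × 0.12 × 0.94 = 0.033904
  blade erosion: 0.128 × (1 − 0.07) × 0.21 × 0.58 × 0.45 = 0.0065246
  electrical fault: 0.473 × (1 − 0.86) × 0.45 × 0.08 × 0.17 = 0.00040527
Normalizing constant Z = 0.033904 + 0.0065246 + 0.00040527 = 0.040834.
P(cooling blockage | evidence) = 0.033904 / 0.040834 ≈ 0.830
P(blade erosion | evidence) = 0.0065246 / 0.040834 ≈ 0.160
P(electrical fault | evidence) = 0.00040527 / 0.040834 ≈ 0.010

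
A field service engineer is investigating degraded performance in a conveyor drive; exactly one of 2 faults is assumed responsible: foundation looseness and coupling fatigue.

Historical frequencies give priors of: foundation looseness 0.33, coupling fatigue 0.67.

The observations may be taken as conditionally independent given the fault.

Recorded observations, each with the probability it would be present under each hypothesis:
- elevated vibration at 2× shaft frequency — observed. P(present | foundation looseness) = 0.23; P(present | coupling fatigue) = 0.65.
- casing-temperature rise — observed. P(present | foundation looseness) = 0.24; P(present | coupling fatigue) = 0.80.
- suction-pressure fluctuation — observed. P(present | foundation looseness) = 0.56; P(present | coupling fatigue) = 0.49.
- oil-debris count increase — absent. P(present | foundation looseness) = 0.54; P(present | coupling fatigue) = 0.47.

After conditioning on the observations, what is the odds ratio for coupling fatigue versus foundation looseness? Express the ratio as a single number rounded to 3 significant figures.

19.3

The normalizing constant cancels in an odds ratio, so compute prior × likelihood for the two hypotheses only (using 1 − P(present | H) for each absent observation):
  coupling fatigue: 0.67 × 0.65 × 0.80 × 0.49 × (1 − 0.47) = 0.090479
  foundation looseness: 0.33 × 0.23 × 0.24 × 0.56 × (1 − 0.54) = 0.0046924
Odds(coupling fatigue : foundation looseness) = 0.090479 / 0.0046924 ≈ 19.3.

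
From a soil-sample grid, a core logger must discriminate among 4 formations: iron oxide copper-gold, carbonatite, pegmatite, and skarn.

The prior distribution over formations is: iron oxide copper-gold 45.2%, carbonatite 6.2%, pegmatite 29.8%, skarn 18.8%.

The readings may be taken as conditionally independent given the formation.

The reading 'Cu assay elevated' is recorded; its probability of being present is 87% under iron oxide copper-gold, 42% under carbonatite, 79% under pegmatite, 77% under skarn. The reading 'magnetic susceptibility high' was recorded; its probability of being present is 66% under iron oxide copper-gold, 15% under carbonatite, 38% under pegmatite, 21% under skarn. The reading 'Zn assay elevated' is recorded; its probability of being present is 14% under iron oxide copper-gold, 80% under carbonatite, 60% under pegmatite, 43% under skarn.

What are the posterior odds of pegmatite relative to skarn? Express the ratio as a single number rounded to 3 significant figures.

4.11

Unnormalized posterior weight (prior times the reading likelihoods) for each of the two hypotheses:
  pegmatite: 0.298 × 0.79 × 0.38 × 0.60 = 0.053676
  skarn: 0.188 × 0.77 × 0.21 × 0.43 = 0.013072
Odds(pegmatite : skarn) = 0.053676 / 0.013072 ≈ 4.11.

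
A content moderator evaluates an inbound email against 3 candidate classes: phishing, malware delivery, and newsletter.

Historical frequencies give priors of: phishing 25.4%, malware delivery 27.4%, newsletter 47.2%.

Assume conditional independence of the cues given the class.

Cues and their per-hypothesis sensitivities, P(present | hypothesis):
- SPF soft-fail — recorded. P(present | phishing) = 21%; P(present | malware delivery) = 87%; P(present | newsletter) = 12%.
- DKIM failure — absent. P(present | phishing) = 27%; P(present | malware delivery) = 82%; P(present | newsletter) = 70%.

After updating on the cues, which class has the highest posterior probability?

For each hypothesis, the unnormalized posterior weight is prior × product of the cue likelihoods (using 1 − P(present | H) for each absent cue):
  phishing: 0.254 × 0.21 × (1 − 0.27) = 0.038938
  malware delivery: 0.274 × 0.87 × (1 − 0.82) = 0.042908
  newsletter: 0.472 × 0.12 × (1 − 0.70) = 0.016992
Marginal likelihood of the evidence = 0.098839.
P(phishing | evidence) ≈ 0.038938 / 0.098839 ≈ 0.394
P(malware delivery | evidence) ≈ 0.042908 / 0.098839 ≈ 0.434
P(newsletter | evidence) ≈ 0.016992 / 0.098839 ≈ 0.172
The largest is 0.434, so malware delivery is most probable.

malware delivery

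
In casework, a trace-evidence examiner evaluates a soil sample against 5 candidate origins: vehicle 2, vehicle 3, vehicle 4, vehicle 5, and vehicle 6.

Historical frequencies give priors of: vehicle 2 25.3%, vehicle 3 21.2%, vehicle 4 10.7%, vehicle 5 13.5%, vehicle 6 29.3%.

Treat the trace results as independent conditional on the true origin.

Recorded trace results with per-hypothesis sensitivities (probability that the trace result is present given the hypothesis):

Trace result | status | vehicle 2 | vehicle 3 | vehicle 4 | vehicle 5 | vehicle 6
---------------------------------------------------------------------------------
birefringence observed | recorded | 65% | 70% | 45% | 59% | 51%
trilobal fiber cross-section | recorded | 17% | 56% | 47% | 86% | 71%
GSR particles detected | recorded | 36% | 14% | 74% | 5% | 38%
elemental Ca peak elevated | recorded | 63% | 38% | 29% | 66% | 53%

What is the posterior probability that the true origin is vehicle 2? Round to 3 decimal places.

0.162

Multiply each prior by the joint likelihood of the trace result pattern:
  vehicle 2: 0.253 × 0.65 × 0.17 × 0.36 × 0.63 = 0.0063405
  vehicle 3: 0.212 × 0.70 × 0.56 × 0.14 × 0.38 = 0.0044211
  vehicle 4: 0.107 × 0.45 × 0.47 × 0.74 × 0.29 = 0.0048565
  vehicle 5: 0.135 × 0.59 × 0.86 × 0.05 × 0.66 = 0.0022605
  vehicle 6: 0.293 × 0.51 × 0.71 × 0.38 × 0.53 = 0.021368
Marginal likelihood of the evidence = 0.039246.
P(vehicle 2 | evidence) = 0.0063405 / 0.039246 ≈ 0.162.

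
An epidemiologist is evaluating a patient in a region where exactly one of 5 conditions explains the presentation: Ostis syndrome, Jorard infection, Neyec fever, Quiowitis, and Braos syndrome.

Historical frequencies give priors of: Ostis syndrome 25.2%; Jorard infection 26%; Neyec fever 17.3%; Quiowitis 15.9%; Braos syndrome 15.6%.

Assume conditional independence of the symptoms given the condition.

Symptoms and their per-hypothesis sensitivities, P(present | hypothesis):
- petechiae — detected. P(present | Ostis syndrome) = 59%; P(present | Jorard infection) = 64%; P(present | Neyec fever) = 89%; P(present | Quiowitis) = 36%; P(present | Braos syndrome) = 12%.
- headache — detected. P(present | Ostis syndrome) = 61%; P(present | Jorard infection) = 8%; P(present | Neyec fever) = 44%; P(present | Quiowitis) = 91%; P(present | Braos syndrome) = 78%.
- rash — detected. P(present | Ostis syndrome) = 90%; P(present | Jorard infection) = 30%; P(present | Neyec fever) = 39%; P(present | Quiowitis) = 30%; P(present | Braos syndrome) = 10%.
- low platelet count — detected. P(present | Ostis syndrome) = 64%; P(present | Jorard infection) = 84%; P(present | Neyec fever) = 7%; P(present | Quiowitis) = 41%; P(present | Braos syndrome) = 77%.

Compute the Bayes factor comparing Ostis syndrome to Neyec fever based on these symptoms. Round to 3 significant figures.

19.4

The Bayes factor is the ratio of the joint likelihoods of the symptom pattern under the two hypotheses.
  Ostis syndrome: 0.59 × 0.61 × 0.90 × 0.64 = 0.2073
  Neyec fever: 0.89 × 0.44 × 0.39 × 0.07 = 0.010691
Bayes factor = 0.2073 / 0.010691 ≈ 19.4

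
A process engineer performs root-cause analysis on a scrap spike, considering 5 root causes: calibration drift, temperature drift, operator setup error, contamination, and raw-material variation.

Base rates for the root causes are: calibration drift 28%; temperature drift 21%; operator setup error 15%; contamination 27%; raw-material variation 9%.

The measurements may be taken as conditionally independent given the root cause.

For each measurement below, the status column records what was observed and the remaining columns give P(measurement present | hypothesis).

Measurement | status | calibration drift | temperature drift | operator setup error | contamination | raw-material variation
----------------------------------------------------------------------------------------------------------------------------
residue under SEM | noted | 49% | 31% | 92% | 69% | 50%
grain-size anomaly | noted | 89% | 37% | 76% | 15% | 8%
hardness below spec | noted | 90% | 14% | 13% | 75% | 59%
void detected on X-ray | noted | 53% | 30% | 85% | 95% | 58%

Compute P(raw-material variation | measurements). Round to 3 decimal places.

0.013

Multiply each prior by the joint likelihood of the measurement pattern:
  calibration drift: 0.28 × 0.49 × 0.89 × 0.90 × 0.53 = 0.058246
  temperature drift: 0.21 × 0.31 × 0.37 × 0.14 × 0.30 = 0.0010117
  operator setup error: 0.15 × 0.92 × 0.76 × 0.13 × 0.85 = 0.011589
  contamination: 0.27 × 0.69 × 0.15 × 0.75 × 0.95 = 0.019911
  raw-material variation: 0.09 × 0.50 × 0.08 × 0.59 × 0.58 = 0.0012319
The unnormalized weights sum to 0.091989.
P(raw-material variation | evidence) = 0.0012319 / 0.091989 ≈ 0.013.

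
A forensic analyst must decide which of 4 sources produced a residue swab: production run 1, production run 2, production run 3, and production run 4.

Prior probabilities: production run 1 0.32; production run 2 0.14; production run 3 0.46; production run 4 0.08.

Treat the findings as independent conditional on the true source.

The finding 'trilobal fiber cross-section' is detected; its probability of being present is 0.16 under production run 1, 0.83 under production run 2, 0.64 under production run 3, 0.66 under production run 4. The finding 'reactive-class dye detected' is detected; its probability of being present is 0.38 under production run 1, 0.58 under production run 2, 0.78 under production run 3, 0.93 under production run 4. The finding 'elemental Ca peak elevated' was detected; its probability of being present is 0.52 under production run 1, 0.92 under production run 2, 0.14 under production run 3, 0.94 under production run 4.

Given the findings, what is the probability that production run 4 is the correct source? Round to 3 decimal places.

0.307

Multiply each prior by the joint likelihood of the evidence pattern:
  production run 1: 0.32 × 0.16 × 0.38 × 0.52 = 0.010117
  production run 2: 0.14 × 0.83 × 0.58 × 0.92 = 0.062004
  production run 3: 0.46 × 0.64 × 0.78 × 0.14 = 0.032148
  production run 4: 0.08 × 0.66 × 0.93 × 0.94 = 0.046158
Normalizing constant Z = 0.010117 + 0.062004 + 0.032148 + 0.046158 = 0.15043.
P(production run 4 | evidence) = 0.046158 / 0.15043 ≈ 0.307.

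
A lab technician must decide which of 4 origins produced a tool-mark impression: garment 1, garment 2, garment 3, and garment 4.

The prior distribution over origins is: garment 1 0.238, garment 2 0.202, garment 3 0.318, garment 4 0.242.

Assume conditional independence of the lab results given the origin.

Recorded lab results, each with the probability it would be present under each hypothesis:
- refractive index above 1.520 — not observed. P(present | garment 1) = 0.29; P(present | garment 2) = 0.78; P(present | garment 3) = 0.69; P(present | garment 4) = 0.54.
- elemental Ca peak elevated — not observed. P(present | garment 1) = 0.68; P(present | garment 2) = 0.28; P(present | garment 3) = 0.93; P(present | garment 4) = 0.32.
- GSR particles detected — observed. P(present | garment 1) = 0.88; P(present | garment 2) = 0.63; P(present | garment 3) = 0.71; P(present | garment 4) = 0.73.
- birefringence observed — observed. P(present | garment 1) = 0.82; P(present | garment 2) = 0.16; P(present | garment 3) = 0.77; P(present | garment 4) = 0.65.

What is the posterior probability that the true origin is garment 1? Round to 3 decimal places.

0.476

Multiply each prior by the joint likelihood of the lab result pattern (using 1 − P(present | H) for each absent lab result):
  garment 1: 0.238 × (1 − 0.29) × (1 − 0.68) × 0.88 × 0.82 = 0.03902
  garment 2: 0.202 × (1 − 0.78) × (1 − 0.28) × 0.63 × 0.16 = 0.0032253
  garment 3: 0.318 × (1 − 0.69) × (1 − 0.93) × 0.71 × 0.77 = 0.0037726
  garment 4: 0.242 × (1 − 0.54) × (1 − 0.32) × 0.73 × 0.65 = 0.035919
Marginal likelihood of the evidence = 0.081936.
P(garment 1 | evidence) = 0.03902 / 0.081936 ≈ 0.476.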